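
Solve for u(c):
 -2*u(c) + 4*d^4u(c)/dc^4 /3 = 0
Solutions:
 u(c) = C1*exp(-2^(3/4)*3^(1/4)*c/2) + C2*exp(2^(3/4)*3^(1/4)*c/2) + C3*sin(2^(3/4)*3^(1/4)*c/2) + C4*cos(2^(3/4)*3^(1/4)*c/2)


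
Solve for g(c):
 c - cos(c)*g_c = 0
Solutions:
 g(c) = C1 + Integral(c/cos(c), c)


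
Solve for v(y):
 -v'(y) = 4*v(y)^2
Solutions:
 v(y) = 1/(C1 + 4*y)


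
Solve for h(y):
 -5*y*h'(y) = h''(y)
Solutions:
 h(y) = C1 + C2*erf(sqrt(10)*y/2)


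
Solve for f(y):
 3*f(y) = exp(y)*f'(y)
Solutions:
 f(y) = C1*exp(-3*exp(-y))


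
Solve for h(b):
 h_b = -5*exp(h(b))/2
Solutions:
 h(b) = log(1/(C1 + 5*b)) + log(2)


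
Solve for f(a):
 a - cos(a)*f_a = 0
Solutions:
 f(a) = C1 + Integral(a/cos(a), a)


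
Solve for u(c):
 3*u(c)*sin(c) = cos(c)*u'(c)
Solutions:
 u(c) = C1/cos(c)^3


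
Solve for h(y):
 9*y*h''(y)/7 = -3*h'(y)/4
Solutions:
 h(y) = C1 + C2*y^(5/12)


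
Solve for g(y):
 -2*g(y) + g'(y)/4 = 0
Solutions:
 g(y) = C1*exp(8*y)


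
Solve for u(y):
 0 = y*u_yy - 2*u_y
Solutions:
 u(y) = C1 + C2*y^3


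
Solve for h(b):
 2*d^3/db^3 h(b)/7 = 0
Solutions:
 h(b) = C1 + C2*b + C3*b^2


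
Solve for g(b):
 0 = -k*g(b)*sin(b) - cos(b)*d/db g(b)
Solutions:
 g(b) = C1*exp(k*log(cos(b)))


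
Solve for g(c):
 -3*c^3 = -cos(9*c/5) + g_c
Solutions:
 g(c) = C1 - 3*c^4/4 + 5*sin(9*c/5)/9


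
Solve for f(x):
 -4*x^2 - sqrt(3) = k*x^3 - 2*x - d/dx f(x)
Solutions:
 f(x) = C1 + k*x^4/4 + 4*x^3/3 - x^2 + sqrt(3)*x


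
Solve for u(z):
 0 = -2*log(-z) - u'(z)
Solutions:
 u(z) = C1 - 2*z*log(-z) + 2*z


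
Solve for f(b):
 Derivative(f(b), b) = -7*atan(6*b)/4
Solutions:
 f(b) = C1 - 7*b*atan(6*b)/4 + 7*log(36*b^2 + 1)/48


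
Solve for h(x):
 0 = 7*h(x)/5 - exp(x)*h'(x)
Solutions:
 h(x) = C1*exp(-7*exp(-x)/5)


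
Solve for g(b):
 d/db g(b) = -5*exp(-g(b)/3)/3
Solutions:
 g(b) = 3*log(C1 - 5*b/9)


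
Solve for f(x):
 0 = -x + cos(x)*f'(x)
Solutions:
 f(x) = C1 + Integral(x/cos(x), x)


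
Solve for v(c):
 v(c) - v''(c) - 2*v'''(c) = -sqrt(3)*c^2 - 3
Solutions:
 v(c) = C1*exp(-c*((6*sqrt(78) + 53)^(-1/3) + 2 + (6*sqrt(78) + 53)^(1/3))/12)*sin(sqrt(3)*c*(-(6*sqrt(78) + 53)^(1/3) + (6*sqrt(78) + 53)^(-1/3))/12) + C2*exp(-c*((6*sqrt(78) + 53)^(-1/3) + 2 + (6*sqrt(78) + 53)^(1/3))/12)*cos(sqrt(3)*c*(-(6*sqrt(78) + 53)^(1/3) + (6*sqrt(78) + 53)^(-1/3))/12) + C3*exp(c*(-1 + (6*sqrt(78) + 53)^(-1/3) + (6*sqrt(78) + 53)^(1/3))/6) - sqrt(3)*c^2 - 2*sqrt(3) - 3


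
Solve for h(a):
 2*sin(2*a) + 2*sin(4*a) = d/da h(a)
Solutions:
 h(a) = C1 - cos(2*a) - cos(4*a)/2


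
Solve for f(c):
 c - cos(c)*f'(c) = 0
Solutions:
 f(c) = C1 + Integral(c/cos(c), c)


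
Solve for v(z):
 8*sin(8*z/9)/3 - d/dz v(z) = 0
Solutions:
 v(z) = C1 - 3*cos(8*z/9)


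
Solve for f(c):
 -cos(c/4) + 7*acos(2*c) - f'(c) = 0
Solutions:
 f(c) = C1 + 7*c*acos(2*c) - 7*sqrt(1 - 4*c^2)/2 - 4*sin(c/4)


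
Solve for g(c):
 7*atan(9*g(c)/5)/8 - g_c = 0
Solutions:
 Integral(1/atan(9*_y/5), (_y, g(c))) = C1 + 7*c/8


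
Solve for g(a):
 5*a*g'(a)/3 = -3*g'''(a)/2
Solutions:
 g(a) = C1 + Integral(C2*airyai(-30^(1/3)*a/3) + C3*airybi(-30^(1/3)*a/3), a)


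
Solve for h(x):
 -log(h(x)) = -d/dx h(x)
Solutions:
 li(h(x)) = C1 + x


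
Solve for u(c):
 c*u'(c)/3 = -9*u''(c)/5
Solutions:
 u(c) = C1 + C2*erf(sqrt(30)*c/18)


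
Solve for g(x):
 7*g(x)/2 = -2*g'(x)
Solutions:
 g(x) = C1*exp(-7*x/4)


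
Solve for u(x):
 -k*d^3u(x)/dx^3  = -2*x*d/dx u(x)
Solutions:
 u(x) = C1 + Integral(C2*airyai(2^(1/3)*x*(1/k)^(1/3)) + C3*airybi(2^(1/3)*x*(1/k)^(1/3)), x)


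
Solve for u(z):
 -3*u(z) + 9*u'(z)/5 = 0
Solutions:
 u(z) = C1*exp(5*z/3)


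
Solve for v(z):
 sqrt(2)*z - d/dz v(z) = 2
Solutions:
 v(z) = C1 + sqrt(2)*z^2/2 - 2*z


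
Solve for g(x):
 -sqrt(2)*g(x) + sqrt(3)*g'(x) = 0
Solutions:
 g(x) = C1*exp(sqrt(6)*x/3)


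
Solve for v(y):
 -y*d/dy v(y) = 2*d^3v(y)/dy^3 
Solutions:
 v(y) = C1 + Integral(C2*airyai(-2^(2/3)*y/2) + C3*airybi(-2^(2/3)*y/2), y)


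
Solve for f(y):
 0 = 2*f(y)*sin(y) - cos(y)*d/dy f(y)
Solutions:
 f(y) = C1/cos(y)^2


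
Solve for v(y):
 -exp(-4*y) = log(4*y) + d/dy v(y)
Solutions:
 v(y) = C1 - y*log(y) + y*(1 - 2*log(2)) + exp(-4*y)/4


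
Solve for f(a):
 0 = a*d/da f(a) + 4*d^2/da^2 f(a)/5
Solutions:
 f(a) = C1 + C2*erf(sqrt(10)*a/4)


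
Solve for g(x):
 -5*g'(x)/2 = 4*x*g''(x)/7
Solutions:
 g(x) = C1 + C2/x^(27/8)


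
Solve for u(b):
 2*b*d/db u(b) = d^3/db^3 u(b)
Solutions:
 u(b) = C1 + Integral(C2*airyai(2^(1/3)*b) + C3*airybi(2^(1/3)*b), b)


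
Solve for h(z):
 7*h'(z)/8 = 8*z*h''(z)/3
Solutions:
 h(z) = C1 + C2*z^(85/64)


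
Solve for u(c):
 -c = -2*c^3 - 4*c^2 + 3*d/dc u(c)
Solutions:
 u(c) = C1 + c^4/6 + 4*c^3/9 - c^2/6


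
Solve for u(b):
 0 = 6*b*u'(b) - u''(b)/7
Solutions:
 u(b) = C1 + C2*erfi(sqrt(21)*b)


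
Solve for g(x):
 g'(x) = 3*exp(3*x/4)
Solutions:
 g(x) = C1 + 4*exp(3*x/4)


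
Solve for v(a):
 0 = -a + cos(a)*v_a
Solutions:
 v(a) = C1 + Integral(a/cos(a), a)


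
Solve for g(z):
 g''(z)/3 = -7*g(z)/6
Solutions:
 g(z) = C1*sin(sqrt(14)*z/2) + C2*cos(sqrt(14)*z/2)


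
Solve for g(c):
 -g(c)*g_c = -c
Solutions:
 g(c) = -sqrt(C1 + c^2)
 g(c) = sqrt(C1 + c^2)


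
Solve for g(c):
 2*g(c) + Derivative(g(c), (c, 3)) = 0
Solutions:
 g(c) = C3*exp(-2^(1/3)*c) + (C1*sin(2^(1/3)*sqrt(3)*c/2) + C2*cos(2^(1/3)*sqrt(3)*c/2))*exp(2^(1/3)*c/2)


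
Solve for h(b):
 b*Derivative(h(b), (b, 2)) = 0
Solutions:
 h(b) = C1 + C2*b


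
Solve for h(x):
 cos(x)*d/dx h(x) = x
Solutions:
 h(x) = C1 + Integral(x/cos(x), x)


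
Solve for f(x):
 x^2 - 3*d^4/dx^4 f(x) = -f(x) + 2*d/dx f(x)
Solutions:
 f(x) = C1*exp(x*(-2^(2/3) + 2^(1/3) + 2)/6)*sin(2^(1/3)*sqrt(3)*x*(1 + 2^(1/3))/6) + C2*exp(x*(-2^(2/3) + 2^(1/3) + 2)/6)*cos(2^(1/3)*sqrt(3)*x*(1 + 2^(1/3))/6) + C3*exp(-x) + C4*exp(x*(-2^(1/3) + 1 + 2^(2/3))/3) - x^2 - 4*x - 8


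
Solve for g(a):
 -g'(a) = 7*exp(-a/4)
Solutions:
 g(a) = C1 + 28*exp(-a/4)


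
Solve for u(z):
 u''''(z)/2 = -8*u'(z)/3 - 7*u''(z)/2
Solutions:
 u(z) = C1 + C2*exp(-3^(1/3)*z*(-(24 + sqrt(1605))^(1/3) + 7*3^(1/3)/(24 + sqrt(1605))^(1/3))/6)*sin(3^(1/6)*z*(21/(24 + sqrt(1605))^(1/3) + 3^(2/3)*(24 + sqrt(1605))^(1/3))/6) + C3*exp(-3^(1/3)*z*(-(24 + sqrt(1605))^(1/3) + 7*3^(1/3)/(24 + sqrt(1605))^(1/3))/6)*cos(3^(1/6)*z*(21/(24 + sqrt(1605))^(1/3) + 3^(2/3)*(24 + sqrt(1605))^(1/3))/6) + C4*exp(3^(1/3)*z*(-(24 + sqrt(1605))^(1/3) + 7*3^(1/3)/(24 + sqrt(1605))^(1/3))/3)


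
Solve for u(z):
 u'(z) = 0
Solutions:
 u(z) = C1


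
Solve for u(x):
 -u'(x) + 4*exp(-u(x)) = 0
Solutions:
 u(x) = log(C1 + 4*x)


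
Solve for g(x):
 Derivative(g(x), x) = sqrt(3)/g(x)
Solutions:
 g(x) = -sqrt(C1 + 2*sqrt(3)*x)
 g(x) = sqrt(C1 + 2*sqrt(3)*x)


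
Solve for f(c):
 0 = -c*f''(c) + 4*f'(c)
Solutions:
 f(c) = C1 + C2*c^5


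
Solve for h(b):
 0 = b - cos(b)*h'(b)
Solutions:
 h(b) = C1 + Integral(b/cos(b), b)


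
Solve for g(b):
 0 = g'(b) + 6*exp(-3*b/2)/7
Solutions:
 g(b) = C1 + 4*exp(-3*b/2)/7


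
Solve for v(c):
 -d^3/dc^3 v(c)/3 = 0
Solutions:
 v(c) = C1 + C2*c + C3*c^2


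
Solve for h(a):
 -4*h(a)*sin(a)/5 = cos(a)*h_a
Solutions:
 h(a) = C1*cos(a)^(4/5)


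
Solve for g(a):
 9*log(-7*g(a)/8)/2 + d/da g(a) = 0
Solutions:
 2*Integral(1/(log(-_y) - 3*log(2) + log(7)), (_y, g(a)))/9 = C1 - a


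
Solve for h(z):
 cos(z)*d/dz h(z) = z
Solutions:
 h(z) = C1 + Integral(z/cos(z), z)


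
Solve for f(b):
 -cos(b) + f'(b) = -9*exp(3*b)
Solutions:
 f(b) = C1 - 3*exp(3*b) + sin(b)


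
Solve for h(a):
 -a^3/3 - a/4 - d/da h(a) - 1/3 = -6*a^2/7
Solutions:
 h(a) = C1 - a^4/12 + 2*a^3/7 - a^2/8 - a/3


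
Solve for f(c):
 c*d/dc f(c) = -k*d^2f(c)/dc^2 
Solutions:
 f(c) = C1 + C2*sqrt(k)*erf(sqrt(2)*c*sqrt(1/k)/2)


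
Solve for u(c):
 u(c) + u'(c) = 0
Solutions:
 u(c) = C1*exp(-c)


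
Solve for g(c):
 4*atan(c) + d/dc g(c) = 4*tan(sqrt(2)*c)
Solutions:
 g(c) = C1 - 4*c*atan(c) + 2*log(c^2 + 1) - 2*sqrt(2)*log(cos(sqrt(2)*c))


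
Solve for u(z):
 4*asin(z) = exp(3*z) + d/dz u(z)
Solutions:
 u(z) = C1 + 4*z*asin(z) + 4*sqrt(1 - z^2) - exp(3*z)/3


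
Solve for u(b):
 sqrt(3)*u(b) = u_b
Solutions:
 u(b) = C1*exp(sqrt(3)*b)


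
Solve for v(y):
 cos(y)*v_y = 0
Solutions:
 v(y) = C1


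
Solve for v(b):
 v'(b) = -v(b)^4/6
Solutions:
 v(b) = 2^(1/3)*(1/(C1 + b))^(1/3)
 v(b) = 2^(1/3)*(-1 - sqrt(3)*I)*(1/(C1 + b))^(1/3)/2
 v(b) = 2^(1/3)*(-1 + sqrt(3)*I)*(1/(C1 + b))^(1/3)/2


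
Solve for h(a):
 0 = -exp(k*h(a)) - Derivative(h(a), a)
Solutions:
 h(a) = Piecewise((log(1/(C1*k + a*k))/k, Ne(k, 0)), (nan, True))
 h(a) = Piecewise((C1 - a, Eq(k, 0)), (nan, True))


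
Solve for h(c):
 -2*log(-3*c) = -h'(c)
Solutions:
 h(c) = C1 + 2*c*log(-c) + 2*c*(-1 + log(3))


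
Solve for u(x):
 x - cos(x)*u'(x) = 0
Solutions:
 u(x) = C1 + Integral(x/cos(x), x)


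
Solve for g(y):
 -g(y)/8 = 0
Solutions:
 g(y) = 0


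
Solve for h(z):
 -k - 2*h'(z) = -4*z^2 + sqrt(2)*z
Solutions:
 h(z) = C1 - k*z/2 + 2*z^3/3 - sqrt(2)*z^2/4


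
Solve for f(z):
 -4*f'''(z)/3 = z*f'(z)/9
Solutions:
 f(z) = C1 + Integral(C2*airyai(-18^(1/3)*z/6) + C3*airybi(-18^(1/3)*z/6), z)


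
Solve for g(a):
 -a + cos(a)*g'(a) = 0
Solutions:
 g(a) = C1 + Integral(a/cos(a), a)


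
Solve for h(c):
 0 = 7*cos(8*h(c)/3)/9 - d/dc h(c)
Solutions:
 -7*c/9 - 3*log(sin(8*h(c)/3) - 1)/16 + 3*log(sin(8*h(c)/3) + 1)/16 = C1


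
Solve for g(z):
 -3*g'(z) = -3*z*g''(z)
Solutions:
 g(z) = C1 + C2*z^2


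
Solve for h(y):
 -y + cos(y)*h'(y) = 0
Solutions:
 h(y) = C1 + Integral(y/cos(y), y)


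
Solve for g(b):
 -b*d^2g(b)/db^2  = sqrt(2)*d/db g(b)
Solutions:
 g(b) = C1 + C2*b^(1 - sqrt(2))


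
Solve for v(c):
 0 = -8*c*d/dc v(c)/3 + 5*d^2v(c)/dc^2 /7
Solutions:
 v(c) = C1 + C2*erfi(2*sqrt(105)*c/15)


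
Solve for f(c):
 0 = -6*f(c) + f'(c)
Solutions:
 f(c) = C1*exp(6*c)


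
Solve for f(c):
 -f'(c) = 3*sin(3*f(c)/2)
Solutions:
 f(c) = -2*acos((-C1 - exp(9*c))/(C1 - exp(9*c)))/3 + 4*pi/3
 f(c) = 2*acos((-C1 - exp(9*c))/(C1 - exp(9*c)))/3


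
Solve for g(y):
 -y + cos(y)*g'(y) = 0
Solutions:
 g(y) = C1 + Integral(y/cos(y), y)


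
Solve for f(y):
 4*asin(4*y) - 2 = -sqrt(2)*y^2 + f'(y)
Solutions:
 f(y) = C1 + sqrt(2)*y^3/3 + 4*y*asin(4*y) - 2*y + sqrt(1 - 16*y^2)


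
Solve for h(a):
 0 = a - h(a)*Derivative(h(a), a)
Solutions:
 h(a) = -sqrt(C1 + a^2)
 h(a) = sqrt(C1 + a^2)


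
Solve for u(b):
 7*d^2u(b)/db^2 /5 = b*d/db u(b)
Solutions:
 u(b) = C1 + C2*erfi(sqrt(70)*b/14)


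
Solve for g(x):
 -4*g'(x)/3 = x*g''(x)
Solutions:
 g(x) = C1 + C2/x^(1/3)


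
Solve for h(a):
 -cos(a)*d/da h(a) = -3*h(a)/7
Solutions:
 h(a) = C1*(sin(a) + 1)^(3/14)/(sin(a) - 1)^(3/14)


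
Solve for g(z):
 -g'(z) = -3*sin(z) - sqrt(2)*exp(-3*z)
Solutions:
 g(z) = C1 - 3*cos(z) - sqrt(2)*exp(-3*z)/3


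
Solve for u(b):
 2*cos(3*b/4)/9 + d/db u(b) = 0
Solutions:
 u(b) = C1 - 8*sin(3*b/4)/27


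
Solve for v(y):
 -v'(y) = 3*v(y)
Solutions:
 v(y) = C1*exp(-3*y)


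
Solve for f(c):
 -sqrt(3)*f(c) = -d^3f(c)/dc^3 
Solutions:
 f(c) = C3*exp(3^(1/6)*c) + (C1*sin(3^(2/3)*c/2) + C2*cos(3^(2/3)*c/2))*exp(-3^(1/6)*c/2)


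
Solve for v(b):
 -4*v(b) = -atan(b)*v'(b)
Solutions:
 v(b) = C1*exp(4*Integral(1/atan(b), b))


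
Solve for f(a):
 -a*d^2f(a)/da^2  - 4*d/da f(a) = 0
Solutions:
 f(a) = C1 + C2/a^3


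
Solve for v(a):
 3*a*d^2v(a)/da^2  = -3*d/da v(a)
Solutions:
 v(a) = C1 + C2*log(a)


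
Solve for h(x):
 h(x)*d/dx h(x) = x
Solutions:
 h(x) = -sqrt(C1 + x^2)
 h(x) = sqrt(C1 + x^2)


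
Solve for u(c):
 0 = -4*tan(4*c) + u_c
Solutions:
 u(c) = C1 - log(cos(4*c))


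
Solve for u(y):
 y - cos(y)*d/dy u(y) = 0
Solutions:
 u(y) = C1 + Integral(y/cos(y), y)


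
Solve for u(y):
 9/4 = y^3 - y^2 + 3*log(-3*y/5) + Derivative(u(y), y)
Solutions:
 u(y) = C1 - y^4/4 + y^3/3 - 3*y*log(-y) + y*(-3*log(3) + 3*log(5) + 21/4)


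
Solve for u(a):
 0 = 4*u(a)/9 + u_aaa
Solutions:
 u(a) = C3*exp(-2^(2/3)*3^(1/3)*a/3) + (C1*sin(2^(2/3)*3^(5/6)*a/6) + C2*cos(2^(2/3)*3^(5/6)*a/6))*exp(2^(2/3)*3^(1/3)*a/6)


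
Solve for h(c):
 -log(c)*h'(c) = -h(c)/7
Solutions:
 h(c) = C1*exp(li(c)/7)


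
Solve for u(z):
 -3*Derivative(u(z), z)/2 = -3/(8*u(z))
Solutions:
 u(z) = -sqrt(C1 + 2*z)/2
 u(z) = sqrt(C1 + 2*z)/2


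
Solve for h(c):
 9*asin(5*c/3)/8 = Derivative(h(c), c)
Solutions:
 h(c) = C1 + 9*c*asin(5*c/3)/8 + 9*sqrt(9 - 25*c^2)/40


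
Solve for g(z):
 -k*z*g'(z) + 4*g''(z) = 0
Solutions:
 g(z) = Piecewise((-sqrt(2)*sqrt(pi)*C1*erf(sqrt(2)*z*sqrt(-k)/4)/sqrt(-k) - C2, (k > 0) | (k < 0)), (-C1*z - C2, True))


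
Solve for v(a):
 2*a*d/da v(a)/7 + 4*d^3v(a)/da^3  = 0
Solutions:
 v(a) = C1 + Integral(C2*airyai(-14^(2/3)*a/14) + C3*airybi(-14^(2/3)*a/14), a)


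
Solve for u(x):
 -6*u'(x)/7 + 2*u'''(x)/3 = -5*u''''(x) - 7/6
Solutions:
 u(x) = C1 + C2*exp(-x*(28*7^(1/3)/(135*sqrt(163689) + 54619)^(1/3) + 28 + 7^(2/3)*(135*sqrt(163689) + 54619)^(1/3))/630)*sin(sqrt(3)*7^(1/3)*x*(-7^(1/3)*(135*sqrt(163689) + 54619)^(1/3) + 28/(135*sqrt(163689) + 54619)^(1/3))/630) + C3*exp(-x*(28*7^(1/3)/(135*sqrt(163689) + 54619)^(1/3) + 28 + 7^(2/3)*(135*sqrt(163689) + 54619)^(1/3))/630)*cos(sqrt(3)*7^(1/3)*x*(-7^(1/3)*(135*sqrt(163689) + 54619)^(1/3) + 28/(135*sqrt(163689) + 54619)^(1/3))/630) + C4*exp(x*(-14 + 28*7^(1/3)/(135*sqrt(163689) + 54619)^(1/3) + 7^(2/3)*(135*sqrt(163689) + 54619)^(1/3))/315) + 49*x/36


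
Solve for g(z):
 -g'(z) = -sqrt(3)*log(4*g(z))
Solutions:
 -sqrt(3)*Integral(1/(log(_y) + 2*log(2)), (_y, g(z)))/3 = C1 - z


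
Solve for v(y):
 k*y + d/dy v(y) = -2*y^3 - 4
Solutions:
 v(y) = C1 - k*y^2/2 - y^4/2 - 4*y


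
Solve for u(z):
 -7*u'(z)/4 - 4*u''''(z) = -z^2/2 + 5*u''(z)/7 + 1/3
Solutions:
 u(z) = C1 + C2*exp(-42^(1/3)*z*(-(3087 + sqrt(9571569))^(1/3) + 10*42^(1/3)/(3087 + sqrt(9571569))^(1/3))/168)*sin(14^(1/3)*3^(1/6)*z*(30*14^(1/3)/(3087 + sqrt(9571569))^(1/3) + 3^(2/3)*(3087 + sqrt(9571569))^(1/3))/168) + C3*exp(-42^(1/3)*z*(-(3087 + sqrt(9571569))^(1/3) + 10*42^(1/3)/(3087 + sqrt(9571569))^(1/3))/168)*cos(14^(1/3)*3^(1/6)*z*(30*14^(1/3)/(3087 + sqrt(9571569))^(1/3) + 3^(2/3)*(3087 + sqrt(9571569))^(1/3))/168) + C4*exp(42^(1/3)*z*(-(3087 + sqrt(9571569))^(1/3) + 10*42^(1/3)/(3087 + sqrt(9571569))^(1/3))/84) + 2*z^3/21 - 40*z^2/343 - 4804*z/50421


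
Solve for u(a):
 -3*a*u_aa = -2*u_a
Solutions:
 u(a) = C1 + C2*a^(5/3)


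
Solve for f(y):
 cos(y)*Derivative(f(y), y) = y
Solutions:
 f(y) = C1 + Integral(y/cos(y), y)


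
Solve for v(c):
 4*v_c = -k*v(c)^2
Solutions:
 v(c) = 4/(C1 + c*k)


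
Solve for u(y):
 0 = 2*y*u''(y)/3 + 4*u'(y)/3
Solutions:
 u(y) = C1 + C2/y


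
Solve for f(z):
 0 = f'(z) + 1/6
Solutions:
 f(z) = C1 - z/6


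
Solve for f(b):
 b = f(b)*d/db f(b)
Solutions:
 f(b) = -sqrt(C1 + b^2)
 f(b) = sqrt(C1 + b^2)


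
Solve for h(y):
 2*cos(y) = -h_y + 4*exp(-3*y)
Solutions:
 h(y) = C1 - 2*sin(y) - 4*exp(-3*y)/3


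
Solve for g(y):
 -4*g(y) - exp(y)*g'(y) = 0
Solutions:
 g(y) = C1*exp(4*exp(-y))


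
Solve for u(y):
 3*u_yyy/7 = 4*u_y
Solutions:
 u(y) = C1 + C2*exp(-2*sqrt(21)*y/3) + C3*exp(2*sqrt(21)*y/3)


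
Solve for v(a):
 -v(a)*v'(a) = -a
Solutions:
 v(a) = -sqrt(C1 + a^2)
 v(a) = sqrt(C1 + a^2)


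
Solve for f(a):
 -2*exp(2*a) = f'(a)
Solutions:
 f(a) = C1 - exp(2*a)


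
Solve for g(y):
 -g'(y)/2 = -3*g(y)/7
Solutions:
 g(y) = C1*exp(6*y/7)


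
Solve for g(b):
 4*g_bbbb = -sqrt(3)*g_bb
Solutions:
 g(b) = C1 + C2*b + C3*sin(3^(1/4)*b/2) + C4*cos(3^(1/4)*b/2)


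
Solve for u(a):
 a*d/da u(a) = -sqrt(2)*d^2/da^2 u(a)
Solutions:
 u(a) = C1 + C2*erf(2^(1/4)*a/2)


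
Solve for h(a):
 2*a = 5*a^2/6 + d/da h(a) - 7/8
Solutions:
 h(a) = C1 - 5*a^3/18 + a^2 + 7*a/8


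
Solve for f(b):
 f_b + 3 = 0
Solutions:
 f(b) = C1 - 3*b


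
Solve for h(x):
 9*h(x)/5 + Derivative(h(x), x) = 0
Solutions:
 h(x) = C1*exp(-9*x/5)


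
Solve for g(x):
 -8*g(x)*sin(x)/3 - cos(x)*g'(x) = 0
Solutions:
 g(x) = C1*cos(x)^(8/3)


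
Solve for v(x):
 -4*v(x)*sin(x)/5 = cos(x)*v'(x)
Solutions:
 v(x) = C1*cos(x)^(4/5)


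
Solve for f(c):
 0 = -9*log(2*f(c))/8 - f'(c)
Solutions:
 8*Integral(1/(log(_y) + log(2)), (_y, f(c)))/9 = C1 - c


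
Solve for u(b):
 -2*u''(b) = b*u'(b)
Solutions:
 u(b) = C1 + C2*erf(b/2)


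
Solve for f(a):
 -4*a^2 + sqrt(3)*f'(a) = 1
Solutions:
 f(a) = C1 + 4*sqrt(3)*a^3/9 + sqrt(3)*a/3


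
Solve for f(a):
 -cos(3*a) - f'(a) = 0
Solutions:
 f(a) = C1 - sin(3*a)/3


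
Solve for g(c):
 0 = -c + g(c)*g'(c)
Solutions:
 g(c) = -sqrt(C1 + c^2)
 g(c) = sqrt(C1 + c^2)


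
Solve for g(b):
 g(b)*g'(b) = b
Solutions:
 g(b) = -sqrt(C1 + b^2)
 g(b) = sqrt(C1 + b^2)


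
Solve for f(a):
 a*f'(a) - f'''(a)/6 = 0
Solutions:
 f(a) = C1 + Integral(C2*airyai(6^(1/3)*a) + C3*airybi(6^(1/3)*a), a)


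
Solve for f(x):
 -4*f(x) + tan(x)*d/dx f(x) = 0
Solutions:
 f(x) = C1*sin(x)^4


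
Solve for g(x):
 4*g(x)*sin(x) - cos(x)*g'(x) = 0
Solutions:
 g(x) = C1/cos(x)^4


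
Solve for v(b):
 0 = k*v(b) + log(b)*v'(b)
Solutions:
 v(b) = C1*exp(-k*li(b))


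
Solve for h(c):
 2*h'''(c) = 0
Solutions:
 h(c) = C1 + C2*c + C3*c^2


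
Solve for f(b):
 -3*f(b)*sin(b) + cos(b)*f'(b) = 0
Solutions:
 f(b) = C1/cos(b)^3


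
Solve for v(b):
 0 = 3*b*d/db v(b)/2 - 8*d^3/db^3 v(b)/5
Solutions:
 v(b) = C1 + Integral(C2*airyai(15^(1/3)*2^(2/3)*b/4) + C3*airybi(15^(1/3)*2^(2/3)*b/4), b)


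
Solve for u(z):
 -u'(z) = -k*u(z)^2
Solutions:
 u(z) = -1/(C1 + k*z)


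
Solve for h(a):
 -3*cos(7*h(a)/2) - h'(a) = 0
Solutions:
 h(a) = -2*asin((C1 + exp(21*a))/(C1 - exp(21*a)))/7 + 2*pi/7
 h(a) = 2*asin((C1 + exp(21*a))/(C1 - exp(21*a)))/7


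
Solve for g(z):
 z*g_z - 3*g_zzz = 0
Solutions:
 g(z) = C1 + Integral(C2*airyai(3^(2/3)*z/3) + C3*airybi(3^(2/3)*z/3), z)


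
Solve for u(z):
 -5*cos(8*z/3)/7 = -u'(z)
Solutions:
 u(z) = C1 + 15*sin(8*z/3)/56


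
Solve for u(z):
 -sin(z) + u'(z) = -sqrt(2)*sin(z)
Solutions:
 u(z) = C1 - cos(z) + sqrt(2)*cos(z)


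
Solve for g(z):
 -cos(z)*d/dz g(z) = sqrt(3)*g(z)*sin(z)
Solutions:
 g(z) = C1*cos(z)^(sqrt(3))


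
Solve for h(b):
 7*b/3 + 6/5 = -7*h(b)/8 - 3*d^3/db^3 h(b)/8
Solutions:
 h(b) = C3*exp(-3^(2/3)*7^(1/3)*b/3) - 8*b/3 + (C1*sin(3^(1/6)*7^(1/3)*b/2) + C2*cos(3^(1/6)*7^(1/3)*b/2))*exp(3^(2/3)*7^(1/3)*b/6) - 48/35


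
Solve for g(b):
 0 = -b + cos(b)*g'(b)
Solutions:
 g(b) = C1 + Integral(b/cos(b), b)


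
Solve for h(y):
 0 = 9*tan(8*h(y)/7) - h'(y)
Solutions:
 h(y) = -7*asin(C1*exp(72*y/7))/8 + 7*pi/8
 h(y) = 7*asin(C1*exp(72*y/7))/8


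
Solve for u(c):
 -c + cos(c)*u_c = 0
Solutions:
 u(c) = C1 + Integral(c/cos(c), c)


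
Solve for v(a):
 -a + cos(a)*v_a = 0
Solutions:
 v(a) = C1 + Integral(a/cos(a), a)


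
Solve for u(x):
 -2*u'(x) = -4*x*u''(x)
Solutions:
 u(x) = C1 + C2*x^(3/2)


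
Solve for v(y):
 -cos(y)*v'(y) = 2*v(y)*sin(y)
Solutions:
 v(y) = C1*cos(y)^2


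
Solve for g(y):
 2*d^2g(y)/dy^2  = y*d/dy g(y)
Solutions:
 g(y) = C1 + C2*erfi(y/2)


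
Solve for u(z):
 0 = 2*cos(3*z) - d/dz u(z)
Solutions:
 u(z) = C1 + 2*sin(3*z)/3


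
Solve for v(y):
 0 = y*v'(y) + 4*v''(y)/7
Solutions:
 v(y) = C1 + C2*erf(sqrt(14)*y/4)


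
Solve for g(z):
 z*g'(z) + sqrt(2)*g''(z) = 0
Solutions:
 g(z) = C1 + C2*erf(2^(1/4)*z/2)


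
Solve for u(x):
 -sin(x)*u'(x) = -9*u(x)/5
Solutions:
 u(x) = C1*(cos(x) - 1)^(9/10)/(cos(x) + 1)^(9/10)


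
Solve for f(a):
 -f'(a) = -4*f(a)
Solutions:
 f(a) = C1*exp(4*a)


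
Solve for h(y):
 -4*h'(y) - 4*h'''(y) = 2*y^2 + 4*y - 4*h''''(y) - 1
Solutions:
 h(y) = C1 + C2*exp(y*(-2^(2/3)*(3*sqrt(93) + 29)^(1/3) - 2*2^(1/3)/(3*sqrt(93) + 29)^(1/3) + 4)/12)*sin(2^(1/3)*sqrt(3)*y*(-2^(1/3)*(3*sqrt(93) + 29)^(1/3) + 2/(3*sqrt(93) + 29)^(1/3))/12) + C3*exp(y*(-2^(2/3)*(3*sqrt(93) + 29)^(1/3) - 2*2^(1/3)/(3*sqrt(93) + 29)^(1/3) + 4)/12)*cos(2^(1/3)*sqrt(3)*y*(-2^(1/3)*(3*sqrt(93) + 29)^(1/3) + 2/(3*sqrt(93) + 29)^(1/3))/12) + C4*exp(y*(2*2^(1/3)/(3*sqrt(93) + 29)^(1/3) + 2 + 2^(2/3)*(3*sqrt(93) + 29)^(1/3))/6) - y^3/6 - y^2/2 + 5*y/4


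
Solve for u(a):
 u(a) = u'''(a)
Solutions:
 u(a) = C3*exp(a) + (C1*sin(sqrt(3)*a/2) + C2*cos(sqrt(3)*a/2))*exp(-a/2)


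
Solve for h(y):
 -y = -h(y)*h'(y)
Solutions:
 h(y) = -sqrt(C1 + y^2)
 h(y) = sqrt(C1 + y^2)


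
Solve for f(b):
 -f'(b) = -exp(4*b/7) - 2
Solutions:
 f(b) = C1 + 2*b + 7*exp(4*b/7)/4


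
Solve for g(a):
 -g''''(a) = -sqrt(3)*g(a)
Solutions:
 g(a) = C1*exp(-3^(1/8)*a) + C2*exp(3^(1/8)*a) + C3*sin(3^(1/8)*a) + C4*cos(3^(1/8)*a)


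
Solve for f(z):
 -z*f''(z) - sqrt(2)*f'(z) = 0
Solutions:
 f(z) = C1 + C2*z^(1 - sqrt(2))


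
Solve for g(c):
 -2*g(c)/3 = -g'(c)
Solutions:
 g(c) = C1*exp(2*c/3)


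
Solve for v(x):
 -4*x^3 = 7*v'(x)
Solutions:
 v(x) = C1 - x^4/7


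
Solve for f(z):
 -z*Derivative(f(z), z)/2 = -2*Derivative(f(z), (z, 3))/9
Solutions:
 f(z) = C1 + Integral(C2*airyai(2^(1/3)*3^(2/3)*z/2) + C3*airybi(2^(1/3)*3^(2/3)*z/2), z)


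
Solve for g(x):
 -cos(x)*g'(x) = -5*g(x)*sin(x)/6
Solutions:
 g(x) = C1/cos(x)^(5/6)


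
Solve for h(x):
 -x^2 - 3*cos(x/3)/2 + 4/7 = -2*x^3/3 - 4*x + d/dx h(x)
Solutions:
 h(x) = C1 + x^4/6 - x^3/3 + 2*x^2 + 4*x/7 - 9*sin(x/3)/2


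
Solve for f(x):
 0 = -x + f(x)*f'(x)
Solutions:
 f(x) = -sqrt(C1 + x^2)
 f(x) = sqrt(C1 + x^2)


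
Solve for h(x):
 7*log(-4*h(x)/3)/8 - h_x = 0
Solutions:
 -8*Integral(1/(log(-_y) - log(3) + 2*log(2)), (_y, h(x)))/7 = C1 - x


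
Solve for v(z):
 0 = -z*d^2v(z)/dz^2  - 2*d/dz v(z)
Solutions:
 v(z) = C1 + C2/z


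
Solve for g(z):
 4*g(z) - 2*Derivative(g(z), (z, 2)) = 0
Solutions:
 g(z) = C1*exp(-sqrt(2)*z) + C2*exp(sqrt(2)*z)


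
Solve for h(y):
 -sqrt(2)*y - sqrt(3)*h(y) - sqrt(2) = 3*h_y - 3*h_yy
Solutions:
 h(y) = C1*exp(y*(3 + sqrt(3)*sqrt(3 + 4*sqrt(3)))/6) + C2*exp(y*(-sqrt(3)*sqrt(3 + 4*sqrt(3)) + 3)/6) - sqrt(6)*y/3 - sqrt(6)/3 + sqrt(2)


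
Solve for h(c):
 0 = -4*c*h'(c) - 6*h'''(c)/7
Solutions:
 h(c) = C1 + Integral(C2*airyai(-14^(1/3)*3^(2/3)*c/3) + C3*airybi(-14^(1/3)*3^(2/3)*c/3), c)


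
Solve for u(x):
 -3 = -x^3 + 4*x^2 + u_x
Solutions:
 u(x) = C1 + x^4/4 - 4*x^3/3 - 3*x


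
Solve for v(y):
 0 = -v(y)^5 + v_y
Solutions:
 v(y) = -(-1/(C1 + 4*y))^(1/4)
 v(y) = (-1/(C1 + 4*y))^(1/4)
 v(y) = -I*(-1/(C1 + 4*y))^(1/4)
 v(y) = I*(-1/(C1 + 4*y))^(1/4)


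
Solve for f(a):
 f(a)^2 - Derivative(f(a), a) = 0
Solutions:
 f(a) = -1/(C1 + a)


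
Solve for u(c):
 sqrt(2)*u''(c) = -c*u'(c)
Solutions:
 u(c) = C1 + C2*erf(2^(1/4)*c/2)


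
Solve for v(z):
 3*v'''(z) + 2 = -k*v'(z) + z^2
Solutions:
 v(z) = C1 + C2*exp(-sqrt(3)*z*sqrt(-k)/3) + C3*exp(sqrt(3)*z*sqrt(-k)/3) + z^3/(3*k) - 2*z/k - 6*z/k^2


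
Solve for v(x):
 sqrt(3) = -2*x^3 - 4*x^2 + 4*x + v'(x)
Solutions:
 v(x) = C1 + x^4/2 + 4*x^3/3 - 2*x^2 + sqrt(3)*x


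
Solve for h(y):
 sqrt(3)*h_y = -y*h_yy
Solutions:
 h(y) = C1 + C2*y^(1 - sqrt(3))


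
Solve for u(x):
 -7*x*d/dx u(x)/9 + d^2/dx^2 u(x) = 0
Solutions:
 u(x) = C1 + C2*erfi(sqrt(14)*x/6)


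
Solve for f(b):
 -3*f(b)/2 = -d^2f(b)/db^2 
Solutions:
 f(b) = C1*exp(-sqrt(6)*b/2) + C2*exp(sqrt(6)*b/2)


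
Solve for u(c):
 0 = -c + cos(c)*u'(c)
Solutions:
 u(c) = C1 + Integral(c/cos(c), c)


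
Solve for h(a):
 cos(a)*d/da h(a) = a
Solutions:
 h(a) = C1 + Integral(a/cos(a), a)


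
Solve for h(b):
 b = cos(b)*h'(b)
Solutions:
 h(b) = C1 + Integral(b/cos(b), b)


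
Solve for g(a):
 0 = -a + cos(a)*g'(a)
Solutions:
 g(a) = C1 + Integral(a/cos(a), a)


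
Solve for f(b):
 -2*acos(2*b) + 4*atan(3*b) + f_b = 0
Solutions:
 f(b) = C1 + 2*b*acos(2*b) - 4*b*atan(3*b) - sqrt(1 - 4*b^2) + 2*log(9*b^2 + 1)/3


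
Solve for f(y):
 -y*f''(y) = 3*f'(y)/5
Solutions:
 f(y) = C1 + C2*y^(2/5)


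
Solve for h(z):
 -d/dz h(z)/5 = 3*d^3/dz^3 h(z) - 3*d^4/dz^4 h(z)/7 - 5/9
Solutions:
 h(z) = C1 + C2*exp(z*(-10^(2/3)*7^(1/3)*(3*sqrt(989) + 499)^(1/3) - 70*10^(1/3)*7^(2/3)/(3*sqrt(989) + 499)^(1/3) + 140)/60)*sin(sqrt(3)*70^(1/3)*z*(-10^(1/3)*(3*sqrt(989) + 499)^(1/3) + 70*7^(1/3)/(3*sqrt(989) + 499)^(1/3))/60) + C3*exp(z*(-10^(2/3)*7^(1/3)*(3*sqrt(989) + 499)^(1/3) - 70*10^(1/3)*7^(2/3)/(3*sqrt(989) + 499)^(1/3) + 140)/60)*cos(sqrt(3)*70^(1/3)*z*(-10^(1/3)*(3*sqrt(989) + 499)^(1/3) + 70*7^(1/3)/(3*sqrt(989) + 499)^(1/3))/60) + C4*exp(z*(70*10^(1/3)*7^(2/3)/(3*sqrt(989) + 499)^(1/3) + 70 + 10^(2/3)*7^(1/3)*(3*sqrt(989) + 499)^(1/3))/30) + 25*z/9


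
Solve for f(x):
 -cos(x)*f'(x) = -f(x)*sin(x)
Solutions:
 f(x) = C1/cos(x)


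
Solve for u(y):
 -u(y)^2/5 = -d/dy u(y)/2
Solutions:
 u(y) = -5/(C1 + 2*y)


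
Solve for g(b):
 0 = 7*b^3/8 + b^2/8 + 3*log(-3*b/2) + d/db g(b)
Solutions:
 g(b) = C1 - 7*b^4/32 - b^3/24 - 3*b*log(-b) + 3*b*(-log(3) + log(2) + 1)


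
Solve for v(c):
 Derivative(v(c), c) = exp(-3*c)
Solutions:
 v(c) = C1 - exp(-3*c)/3


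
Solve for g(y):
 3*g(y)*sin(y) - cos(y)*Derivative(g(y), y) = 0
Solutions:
 g(y) = C1/cos(y)^3


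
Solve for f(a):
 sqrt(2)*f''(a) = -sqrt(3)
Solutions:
 f(a) = C1 + C2*a - sqrt(6)*a^2/4


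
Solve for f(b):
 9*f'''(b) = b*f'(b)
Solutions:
 f(b) = C1 + Integral(C2*airyai(3^(1/3)*b/3) + C3*airybi(3^(1/3)*b/3), b)


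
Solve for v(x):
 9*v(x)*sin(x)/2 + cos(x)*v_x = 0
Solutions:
 v(x) = C1*cos(x)^(9/2)


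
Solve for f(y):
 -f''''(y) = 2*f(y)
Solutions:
 f(y) = (C1*sin(2^(3/4)*y/2) + C2*cos(2^(3/4)*y/2))*exp(-2^(3/4)*y/2) + (C3*sin(2^(3/4)*y/2) + C4*cos(2^(3/4)*y/2))*exp(2^(3/4)*y/2)


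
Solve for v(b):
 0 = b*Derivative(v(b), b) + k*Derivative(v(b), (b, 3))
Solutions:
 v(b) = C1 + Integral(C2*airyai(b*(-1/k)^(1/3)) + C3*airybi(b*(-1/k)^(1/3)), b)


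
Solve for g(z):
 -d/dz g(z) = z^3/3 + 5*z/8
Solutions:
 g(z) = C1 - z^4/12 - 5*z^2/16


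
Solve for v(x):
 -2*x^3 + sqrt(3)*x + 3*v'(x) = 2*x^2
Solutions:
 v(x) = C1 + x^4/6 + 2*x^3/9 - sqrt(3)*x^2/6


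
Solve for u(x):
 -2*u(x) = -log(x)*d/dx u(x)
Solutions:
 u(x) = C1*exp(2*li(x))


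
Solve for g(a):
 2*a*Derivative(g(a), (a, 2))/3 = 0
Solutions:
 g(a) = C1 + C2*a


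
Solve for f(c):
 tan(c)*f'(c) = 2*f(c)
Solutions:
 f(c) = C1*sin(c)^2


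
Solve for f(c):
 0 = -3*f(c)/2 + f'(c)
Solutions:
 f(c) = C1*exp(3*c/2)


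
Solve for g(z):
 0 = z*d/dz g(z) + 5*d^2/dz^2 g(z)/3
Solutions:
 g(z) = C1 + C2*erf(sqrt(30)*z/10)


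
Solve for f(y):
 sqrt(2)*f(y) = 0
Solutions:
 f(y) = 0


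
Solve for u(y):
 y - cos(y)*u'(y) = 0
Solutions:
 u(y) = C1 + Integral(y/cos(y), y)


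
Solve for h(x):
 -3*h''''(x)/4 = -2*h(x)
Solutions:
 h(x) = C1*exp(-6^(3/4)*x/3) + C2*exp(6^(3/4)*x/3) + C3*sin(6^(3/4)*x/3) + C4*cos(6^(3/4)*x/3)


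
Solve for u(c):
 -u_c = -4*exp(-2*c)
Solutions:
 u(c) = C1 - 2*exp(-2*c)


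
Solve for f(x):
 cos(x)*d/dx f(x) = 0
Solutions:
 f(x) = C1


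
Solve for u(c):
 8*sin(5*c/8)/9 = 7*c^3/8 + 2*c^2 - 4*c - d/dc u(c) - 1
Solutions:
 u(c) = C1 + 7*c^4/32 + 2*c^3/3 - 2*c^2 - c + 64*cos(5*c/8)/45


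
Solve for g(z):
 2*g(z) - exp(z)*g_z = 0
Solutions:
 g(z) = C1*exp(-2*exp(-z))


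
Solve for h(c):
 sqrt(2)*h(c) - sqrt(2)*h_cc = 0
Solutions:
 h(c) = C1*exp(-c) + C2*exp(c)


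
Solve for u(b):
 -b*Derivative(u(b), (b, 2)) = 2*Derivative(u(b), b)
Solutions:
 u(b) = C1 + C2/b


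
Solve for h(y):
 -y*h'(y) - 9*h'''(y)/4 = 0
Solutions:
 h(y) = C1 + Integral(C2*airyai(-2^(2/3)*3^(1/3)*y/3) + C3*airybi(-2^(2/3)*3^(1/3)*y/3), y)


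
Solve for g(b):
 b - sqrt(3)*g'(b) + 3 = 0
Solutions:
 g(b) = C1 + sqrt(3)*b^2/6 + sqrt(3)*b


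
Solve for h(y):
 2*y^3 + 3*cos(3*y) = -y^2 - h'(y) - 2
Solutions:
 h(y) = C1 - y^4/2 - y^3/3 - 2*y - sin(3*y)


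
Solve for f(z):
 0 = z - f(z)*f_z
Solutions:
 f(z) = -sqrt(C1 + z^2)
 f(z) = sqrt(C1 + z^2)


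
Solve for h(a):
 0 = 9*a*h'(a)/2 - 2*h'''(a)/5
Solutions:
 h(a) = C1 + Integral(C2*airyai(90^(1/3)*a/2) + C3*airybi(90^(1/3)*a/2), a)


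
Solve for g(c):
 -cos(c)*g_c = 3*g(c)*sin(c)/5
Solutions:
 g(c) = C1*cos(c)^(3/5)


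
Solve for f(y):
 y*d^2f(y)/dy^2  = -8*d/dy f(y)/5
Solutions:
 f(y) = C1 + C2/y^(3/5)


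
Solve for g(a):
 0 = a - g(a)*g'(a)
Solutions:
 g(a) = -sqrt(C1 + a^2)
 g(a) = sqrt(C1 + a^2)


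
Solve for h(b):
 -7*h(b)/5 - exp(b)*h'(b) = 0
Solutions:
 h(b) = C1*exp(7*exp(-b)/5)


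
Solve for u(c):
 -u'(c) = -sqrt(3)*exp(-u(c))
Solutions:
 u(c) = log(C1 + sqrt(3)*c)


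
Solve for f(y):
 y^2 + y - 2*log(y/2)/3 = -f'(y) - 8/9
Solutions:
 f(y) = C1 - y^3/3 - y^2/2 + 2*y*log(y)/3 - 14*y/9 - 2*y*log(2)/3


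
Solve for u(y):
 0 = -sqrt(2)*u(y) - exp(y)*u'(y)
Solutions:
 u(y) = C1*exp(sqrt(2)*exp(-y))


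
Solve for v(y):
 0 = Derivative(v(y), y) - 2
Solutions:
 v(y) = C1 + 2*y


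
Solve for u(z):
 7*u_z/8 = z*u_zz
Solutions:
 u(z) = C1 + C2*z^(15/8)


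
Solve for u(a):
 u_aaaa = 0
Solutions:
 u(a) = C1 + C2*a + C3*a^2 + C4*a^3


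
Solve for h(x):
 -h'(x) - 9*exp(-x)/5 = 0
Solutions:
 h(x) = C1 + 9*exp(-x)/5


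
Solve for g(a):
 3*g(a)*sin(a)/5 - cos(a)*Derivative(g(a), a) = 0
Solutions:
 g(a) = C1/cos(a)^(3/5)


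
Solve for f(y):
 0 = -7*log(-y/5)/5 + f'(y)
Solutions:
 f(y) = C1 + 7*y*log(-y)/5 + 7*y*(-log(5) - 1)/5


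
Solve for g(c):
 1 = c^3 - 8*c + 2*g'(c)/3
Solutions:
 g(c) = C1 - 3*c^4/8 + 6*c^2 + 3*c/2


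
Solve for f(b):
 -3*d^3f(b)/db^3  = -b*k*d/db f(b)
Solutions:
 f(b) = C1 + Integral(C2*airyai(3^(2/3)*b*k^(1/3)/3) + C3*airybi(3^(2/3)*b*k^(1/3)/3), b)


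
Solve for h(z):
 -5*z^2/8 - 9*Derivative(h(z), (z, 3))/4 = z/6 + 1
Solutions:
 h(z) = C1 + C2*z + C3*z^2 - z^5/216 - z^4/324 - 2*z^3/27


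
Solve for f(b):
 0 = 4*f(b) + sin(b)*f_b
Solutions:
 f(b) = C1*(cos(b)^2 + 2*cos(b) + 1)/(cos(b)^2 - 2*cos(b) + 1)


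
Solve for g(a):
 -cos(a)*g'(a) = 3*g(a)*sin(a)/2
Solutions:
 g(a) = C1*cos(a)^(3/2)


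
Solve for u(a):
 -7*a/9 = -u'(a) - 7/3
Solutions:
 u(a) = C1 + 7*a^2/18 - 7*a/3


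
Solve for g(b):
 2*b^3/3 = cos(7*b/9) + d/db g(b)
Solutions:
 g(b) = C1 + b^4/6 - 9*sin(7*b/9)/7


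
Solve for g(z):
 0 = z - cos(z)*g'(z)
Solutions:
 g(z) = C1 + Integral(z/cos(z), z)


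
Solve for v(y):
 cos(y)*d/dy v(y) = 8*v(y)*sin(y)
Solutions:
 v(y) = C1/cos(y)^8


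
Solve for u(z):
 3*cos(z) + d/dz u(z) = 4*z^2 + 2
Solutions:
 u(z) = C1 + 4*z^3/3 + 2*z - 3*sin(z)


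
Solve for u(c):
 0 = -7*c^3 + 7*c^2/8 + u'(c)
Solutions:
 u(c) = C1 + 7*c^4/4 - 7*c^3/24


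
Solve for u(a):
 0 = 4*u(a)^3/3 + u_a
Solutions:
 u(a) = -sqrt(6)*sqrt(-1/(C1 - 4*a))/2
 u(a) = sqrt(6)*sqrt(-1/(C1 - 4*a))/2


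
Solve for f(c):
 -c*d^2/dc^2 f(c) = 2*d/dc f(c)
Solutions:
 f(c) = C1 + C2/c


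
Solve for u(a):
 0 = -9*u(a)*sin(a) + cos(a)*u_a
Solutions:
 u(a) = C1/cos(a)^9


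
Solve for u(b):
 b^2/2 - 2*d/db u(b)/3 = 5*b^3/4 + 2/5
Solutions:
 u(b) = C1 - 15*b^4/32 + b^3/4 - 3*b/5


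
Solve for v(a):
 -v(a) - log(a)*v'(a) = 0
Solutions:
 v(a) = C1*exp(-li(a))


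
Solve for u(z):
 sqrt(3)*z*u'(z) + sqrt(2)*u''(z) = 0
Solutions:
 u(z) = C1 + C2*erf(6^(1/4)*z/2)


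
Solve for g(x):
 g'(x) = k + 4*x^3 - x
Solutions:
 g(x) = C1 + k*x + x^4 - x^2/2


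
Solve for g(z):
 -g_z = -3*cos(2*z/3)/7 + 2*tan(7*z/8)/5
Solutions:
 g(z) = C1 + 16*log(cos(7*z/8))/35 + 9*sin(2*z/3)/14


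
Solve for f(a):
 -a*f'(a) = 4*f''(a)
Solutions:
 f(a) = C1 + C2*erf(sqrt(2)*a/4)


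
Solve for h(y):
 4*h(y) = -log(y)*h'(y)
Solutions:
 h(y) = C1*exp(-4*li(y))


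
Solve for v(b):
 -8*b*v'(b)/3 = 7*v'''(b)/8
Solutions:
 v(b) = C1 + Integral(C2*airyai(-4*21^(2/3)*b/21) + C3*airybi(-4*21^(2/3)*b/21), b)


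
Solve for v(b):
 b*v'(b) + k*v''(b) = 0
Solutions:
 v(b) = C1 + C2*sqrt(k)*erf(sqrt(2)*b*sqrt(1/k)/2)


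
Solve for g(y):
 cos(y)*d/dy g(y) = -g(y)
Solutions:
 g(y) = C1*sqrt(sin(y) - 1)/sqrt(sin(y) + 1)


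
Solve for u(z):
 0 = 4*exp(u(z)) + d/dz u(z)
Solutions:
 u(z) = log(1/(C1 + 4*z))


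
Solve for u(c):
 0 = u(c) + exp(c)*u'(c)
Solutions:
 u(c) = C1*exp(exp(-c))


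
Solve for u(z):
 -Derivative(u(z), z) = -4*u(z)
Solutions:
 u(z) = C1*exp(4*z)


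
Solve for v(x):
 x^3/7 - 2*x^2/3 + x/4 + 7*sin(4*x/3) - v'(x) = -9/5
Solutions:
 v(x) = C1 + x^4/28 - 2*x^3/9 + x^2/8 + 9*x/5 - 21*cos(4*x/3)/4


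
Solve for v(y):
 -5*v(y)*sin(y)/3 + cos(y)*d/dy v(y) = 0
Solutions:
 v(y) = C1/cos(y)^(5/3)


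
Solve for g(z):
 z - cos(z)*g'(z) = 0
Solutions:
 g(z) = C1 + Integral(z/cos(z), z)


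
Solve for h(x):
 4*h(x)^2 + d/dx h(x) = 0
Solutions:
 h(x) = 1/(C1 + 4*x)


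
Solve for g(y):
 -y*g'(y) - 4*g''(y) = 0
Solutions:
 g(y) = C1 + C2*erf(sqrt(2)*y/4)


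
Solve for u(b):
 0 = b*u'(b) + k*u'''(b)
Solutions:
 u(b) = C1 + Integral(C2*airyai(b*(-1/k)^(1/3)) + C3*airybi(b*(-1/k)^(1/3)), b)


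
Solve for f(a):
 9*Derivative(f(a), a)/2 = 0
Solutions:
 f(a) = C1


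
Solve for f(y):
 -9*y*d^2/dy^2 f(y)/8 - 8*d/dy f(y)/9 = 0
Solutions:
 f(y) = C1 + C2*y^(17/81)


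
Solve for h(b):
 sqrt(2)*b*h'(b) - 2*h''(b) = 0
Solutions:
 h(b) = C1 + C2*erfi(2^(1/4)*b/2)


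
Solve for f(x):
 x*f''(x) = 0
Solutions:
 f(x) = C1 + C2*x


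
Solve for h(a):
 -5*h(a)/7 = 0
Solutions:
 h(a) = 0


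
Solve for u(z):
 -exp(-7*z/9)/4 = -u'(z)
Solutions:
 u(z) = C1 - 9*exp(-7*z/9)/28


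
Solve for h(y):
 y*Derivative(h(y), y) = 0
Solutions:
 h(y) = C1


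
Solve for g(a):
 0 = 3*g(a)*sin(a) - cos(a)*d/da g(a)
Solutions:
 g(a) = C1/cos(a)^3


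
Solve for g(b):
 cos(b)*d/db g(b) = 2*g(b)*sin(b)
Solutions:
 g(b) = C1/cos(b)^2


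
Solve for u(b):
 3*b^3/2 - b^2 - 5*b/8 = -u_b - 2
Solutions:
 u(b) = C1 - 3*b^4/8 + b^3/3 + 5*b^2/16 - 2*b


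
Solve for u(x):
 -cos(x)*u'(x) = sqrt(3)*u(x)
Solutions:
 u(x) = C1*(sin(x) - 1)^(sqrt(3)/2)/(sin(x) + 1)^(sqrt(3)/2)


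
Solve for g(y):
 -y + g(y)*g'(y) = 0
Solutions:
 g(y) = -sqrt(C1 + y^2)
 g(y) = sqrt(C1 + y^2)


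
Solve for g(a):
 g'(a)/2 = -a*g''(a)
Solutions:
 g(a) = C1 + C2*sqrt(a)


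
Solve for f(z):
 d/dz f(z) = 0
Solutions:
 f(z) = C1


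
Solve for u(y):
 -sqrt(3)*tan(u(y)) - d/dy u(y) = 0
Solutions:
 u(y) = pi - asin(C1*exp(-sqrt(3)*y))
 u(y) = asin(C1*exp(-sqrt(3)*y))


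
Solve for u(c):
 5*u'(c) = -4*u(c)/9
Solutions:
 u(c) = C1*exp(-4*c/45)


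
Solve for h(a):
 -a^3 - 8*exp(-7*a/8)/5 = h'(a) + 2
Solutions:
 h(a) = C1 - a^4/4 - 2*a + 64*exp(-7*a/8)/35


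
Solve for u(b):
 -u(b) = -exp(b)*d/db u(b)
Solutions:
 u(b) = C1*exp(-exp(-b))


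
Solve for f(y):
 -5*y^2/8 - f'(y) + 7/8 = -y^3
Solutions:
 f(y) = C1 + y^4/4 - 5*y^3/24 + 7*y/8


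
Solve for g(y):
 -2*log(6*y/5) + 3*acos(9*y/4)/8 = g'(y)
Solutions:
 g(y) = C1 - 2*y*log(y) + 3*y*acos(9*y/4)/8 - 2*y*log(6) + 2*y + 2*y*log(5) - sqrt(16 - 81*y^2)/24


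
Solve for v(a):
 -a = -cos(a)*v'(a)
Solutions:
 v(a) = C1 + Integral(a/cos(a), a)


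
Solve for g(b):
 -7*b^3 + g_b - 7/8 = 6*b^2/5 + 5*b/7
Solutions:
 g(b) = C1 + 7*b^4/4 + 2*b^3/5 + 5*b^2/14 + 7*b/8


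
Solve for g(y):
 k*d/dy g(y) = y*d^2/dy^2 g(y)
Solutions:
 g(y) = C1 + y^(re(k) + 1)*(C2*sin(log(y)*Abs(im(k))) + C3*cos(log(y)*im(k)))


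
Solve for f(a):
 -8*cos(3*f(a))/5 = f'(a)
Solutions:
 8*a/5 - log(sin(3*f(a)) - 1)/6 + log(sin(3*f(a)) + 1)/6 = C1


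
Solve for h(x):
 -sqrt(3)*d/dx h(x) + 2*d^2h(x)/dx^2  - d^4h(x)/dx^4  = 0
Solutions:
 h(x) = C1 + C4*exp(-sqrt(3)*x) + (C2*sin(x/2) + C3*cos(x/2))*exp(sqrt(3)*x/2)


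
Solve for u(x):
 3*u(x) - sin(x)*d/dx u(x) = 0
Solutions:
 u(x) = C1*(cos(x) - 1)^(3/2)/(cos(x) + 1)^(3/2)


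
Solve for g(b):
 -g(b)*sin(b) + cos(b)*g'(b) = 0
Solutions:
 g(b) = C1/cos(b)


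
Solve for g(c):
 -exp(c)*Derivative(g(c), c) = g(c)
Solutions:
 g(c) = C1*exp(exp(-c))


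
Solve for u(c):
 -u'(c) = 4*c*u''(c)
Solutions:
 u(c) = C1 + C2*c^(3/4)


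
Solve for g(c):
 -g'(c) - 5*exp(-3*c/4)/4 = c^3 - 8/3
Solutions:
 g(c) = C1 - c^4/4 + 8*c/3 + 5*exp(-3*c/4)/3


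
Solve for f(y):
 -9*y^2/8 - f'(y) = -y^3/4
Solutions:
 f(y) = C1 + y^4/16 - 3*y^3/8


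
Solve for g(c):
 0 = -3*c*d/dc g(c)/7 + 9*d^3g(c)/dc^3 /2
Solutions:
 g(c) = C1 + Integral(C2*airyai(2^(1/3)*21^(2/3)*c/21) + C3*airybi(2^(1/3)*21^(2/3)*c/21), c)


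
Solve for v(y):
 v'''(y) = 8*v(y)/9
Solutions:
 v(y) = C3*exp(2*3^(1/3)*y/3) + (C1*sin(3^(5/6)*y/3) + C2*cos(3^(5/6)*y/3))*exp(-3^(1/3)*y/3)


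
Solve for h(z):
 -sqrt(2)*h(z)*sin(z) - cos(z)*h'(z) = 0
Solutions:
 h(z) = C1*cos(z)^(sqrt(2))


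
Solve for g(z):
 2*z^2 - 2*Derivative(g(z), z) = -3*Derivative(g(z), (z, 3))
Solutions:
 g(z) = C1 + C2*exp(-sqrt(6)*z/3) + C3*exp(sqrt(6)*z/3) + z^3/3 + 3*z


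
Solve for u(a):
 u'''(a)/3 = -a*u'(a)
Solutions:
 u(a) = C1 + Integral(C2*airyai(-3^(1/3)*a) + C3*airybi(-3^(1/3)*a), a)


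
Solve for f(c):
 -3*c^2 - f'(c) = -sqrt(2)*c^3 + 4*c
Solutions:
 f(c) = C1 + sqrt(2)*c^4/4 - c^3 - 2*c^2


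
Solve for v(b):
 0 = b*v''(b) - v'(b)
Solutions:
 v(b) = C1 + C2*b^2


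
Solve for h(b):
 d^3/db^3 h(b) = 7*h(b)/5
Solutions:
 h(b) = C3*exp(5^(2/3)*7^(1/3)*b/5) + (C1*sin(sqrt(3)*5^(2/3)*7^(1/3)*b/10) + C2*cos(sqrt(3)*5^(2/3)*7^(1/3)*b/10))*exp(-5^(2/3)*7^(1/3)*b/10)


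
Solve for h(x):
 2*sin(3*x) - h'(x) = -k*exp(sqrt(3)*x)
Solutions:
 h(x) = C1 + sqrt(3)*k*exp(sqrt(3)*x)/3 - 2*cos(3*x)/3


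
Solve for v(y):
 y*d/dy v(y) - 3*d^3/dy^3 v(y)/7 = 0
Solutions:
 v(y) = C1 + Integral(C2*airyai(3^(2/3)*7^(1/3)*y/3) + C3*airybi(3^(2/3)*7^(1/3)*y/3), y)


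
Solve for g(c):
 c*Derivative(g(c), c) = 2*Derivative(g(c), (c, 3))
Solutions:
 g(c) = C1 + Integral(C2*airyai(2^(2/3)*c/2) + C3*airybi(2^(2/3)*c/2), c)


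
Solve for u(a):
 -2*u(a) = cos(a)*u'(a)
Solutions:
 u(a) = C1*(sin(a) - 1)/(sin(a) + 1)


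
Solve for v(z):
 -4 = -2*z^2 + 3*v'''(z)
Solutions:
 v(z) = C1 + C2*z + C3*z^2 + z^5/90 - 2*z^3/9


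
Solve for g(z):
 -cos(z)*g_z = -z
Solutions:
 g(z) = C1 + Integral(z/cos(z), z)


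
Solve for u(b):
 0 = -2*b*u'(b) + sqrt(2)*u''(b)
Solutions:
 u(b) = C1 + C2*erfi(2^(3/4)*b/2)


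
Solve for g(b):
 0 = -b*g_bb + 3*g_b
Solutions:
 g(b) = C1 + C2*b^4


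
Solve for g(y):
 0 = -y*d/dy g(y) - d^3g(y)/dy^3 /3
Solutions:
 g(y) = C1 + Integral(C2*airyai(-3^(1/3)*y) + C3*airybi(-3^(1/3)*y), y)


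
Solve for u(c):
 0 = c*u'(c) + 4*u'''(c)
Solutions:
 u(c) = C1 + Integral(C2*airyai(-2^(1/3)*c/2) + C3*airybi(-2^(1/3)*c/2), c)
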